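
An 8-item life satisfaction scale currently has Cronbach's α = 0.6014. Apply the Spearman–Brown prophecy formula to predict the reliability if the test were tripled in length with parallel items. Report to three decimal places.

predicted reliability = 0.819

Length factor m = 3
α' = m·α / (1 + (m−1)·α)
   = 3 × 0.6014 / (1 + (3 − 1) × 0.6014)
   = 1.8042 / 2.2028 = 0.819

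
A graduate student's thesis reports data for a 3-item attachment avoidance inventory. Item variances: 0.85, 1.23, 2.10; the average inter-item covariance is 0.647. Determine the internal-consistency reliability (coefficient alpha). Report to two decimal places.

coefficient alpha = 0.72

sum of item variances = 0.85 + 1.23 + 2.10 = 4.18
Sum of the 3 distinct covariances = 3 × 0.647 = 1.941
σ²_T = sum of item variances + 2·Σcov = 4.18 + 2 × 1.941 = 8.062
α = (3/2)·(1 − 4.18/8.062) = 0.72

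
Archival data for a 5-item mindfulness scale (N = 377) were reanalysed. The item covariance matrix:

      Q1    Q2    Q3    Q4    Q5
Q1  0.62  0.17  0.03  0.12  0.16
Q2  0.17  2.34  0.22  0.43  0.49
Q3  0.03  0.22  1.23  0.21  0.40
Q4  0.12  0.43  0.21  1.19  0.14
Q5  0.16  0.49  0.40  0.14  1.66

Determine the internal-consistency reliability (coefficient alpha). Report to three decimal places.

sum of item variances = 0.62 + 2.34 + 1.23 + 1.19 + 1.66 = 7.04
Sum of off-diagonal covariances = 2.37
Var(T) = 7.04 + 2 × 2.37 = 11.78
α = (k/(k−1))·(1 − sum of item variances/Var(T)) = (5/4)·(1 − 7.04/11.78) = 0.503

coefficient alpha = 0.503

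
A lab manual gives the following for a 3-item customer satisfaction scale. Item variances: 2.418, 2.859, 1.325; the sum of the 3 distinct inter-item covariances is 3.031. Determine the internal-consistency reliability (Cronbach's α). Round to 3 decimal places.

Σσᵢ² = 2.418 + 2.859 + 1.325 = 6.602
Sum of distinct covariances = 3.031
total variance = Σσᵢ² + 2·Σcov = 6.602 + 2 × 3.031 = 12.664
α = (3/2)·(1 − 6.602/12.664) = 0.718

Cronbach's α = 0.718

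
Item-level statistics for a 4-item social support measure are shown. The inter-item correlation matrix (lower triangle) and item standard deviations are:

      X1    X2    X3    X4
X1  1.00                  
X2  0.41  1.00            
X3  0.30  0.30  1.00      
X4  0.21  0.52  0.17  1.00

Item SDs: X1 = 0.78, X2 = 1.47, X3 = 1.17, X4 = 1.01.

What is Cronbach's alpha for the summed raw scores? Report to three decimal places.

Σσ²ᵢ = 0.78² + 1.47² + 1.17² + 1.01² = 5.1583
Covariances σ_ij = r_ij · s_i · s_j:
  σ(X1,X2) = 0.41 × 0.78 × 1.47 = 0.4701
  σ(X1,X3) = 0.30 × 0.78 × 1.17 = 0.2738
  σ(X1,X4) = 0.21 × 0.78 × 1.01 = 0.1654
  σ(X2,X3) = 0.30 × 1.47 × 1.17 = 0.5160
  σ(X2,X4) = 0.52 × 1.47 × 1.01 = 0.7720
  σ(X3,X4) = 0.17 × 1.17 × 1.01 = 0.2009
σ²_T = Σσ²ᵢ + 2·Σσ_ij = 5.1583 + 2 × 2.3982 = 9.9547
α = (4/3)·(1 − 5.1583/9.9547) = 0.642

α = 0.642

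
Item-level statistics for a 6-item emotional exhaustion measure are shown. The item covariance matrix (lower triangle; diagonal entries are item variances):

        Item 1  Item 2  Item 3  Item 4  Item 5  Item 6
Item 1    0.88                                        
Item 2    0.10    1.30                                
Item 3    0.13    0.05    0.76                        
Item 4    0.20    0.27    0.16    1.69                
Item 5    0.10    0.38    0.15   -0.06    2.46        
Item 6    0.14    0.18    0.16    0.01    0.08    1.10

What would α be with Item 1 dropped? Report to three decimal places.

Remaining items: Item 2, Item 3, Item 4, Item 5, Item 6 (k = 5).
Σσ²ᵢ = 1.30 + 0.76 + 1.69 + 2.46 + 1.10 = 7.31
Var(T) = 7.31 + 2 × 1.38 = 10.07
α (item deleted) = (5/4)·(1 − 7.31/10.07) = 0.343

α = 0.343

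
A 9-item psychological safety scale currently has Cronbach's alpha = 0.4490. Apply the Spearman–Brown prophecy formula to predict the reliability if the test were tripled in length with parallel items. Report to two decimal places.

Length factor m = 3
α' = m·α / (1 + (m−1)·α)
   = 3 × 0.4490 / (1 + (3 − 1) × 0.4490)
   = 1.3470 / 1.8980 = 0.71

predicted reliability = 0.71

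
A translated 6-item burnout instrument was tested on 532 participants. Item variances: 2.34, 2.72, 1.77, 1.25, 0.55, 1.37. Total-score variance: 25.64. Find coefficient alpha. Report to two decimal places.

α = 0.73

sum of item variances = 2.34 + 2.72 + 1.77 + 1.25 + 0.55 + 1.37 = 10.00
α = (k/(k−1))·(1 − sum of item variances/total variance) = (6/5)·(1 − 10.00/25.64) = 0.73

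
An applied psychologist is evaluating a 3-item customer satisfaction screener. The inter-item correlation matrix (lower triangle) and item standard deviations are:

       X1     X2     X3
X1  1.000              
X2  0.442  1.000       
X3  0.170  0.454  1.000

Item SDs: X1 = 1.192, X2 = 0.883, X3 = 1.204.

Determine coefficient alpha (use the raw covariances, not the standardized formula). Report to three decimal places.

Σσ²ᵢ = 1.192² + 0.883² + 1.204² = 3.6502
Covariances σ_ij = r_ij · s_i · s_j:
  σ(X1,X2) = 0.442 × 1.192 × 0.883 = 0.4652
  σ(X1,X3) = 0.170 × 1.192 × 1.204 = 0.2440
  σ(X2,X3) = 0.454 × 0.883 × 1.204 = 0.4827
σ²_T = Σσ²ᵢ + 2·Σσ_ij = 3.6502 + 2 × 1.1919 = 6.0340
α = (3/2)·(1 − 3.6502/6.0340) = 0.593

coefficient alpha = 0.593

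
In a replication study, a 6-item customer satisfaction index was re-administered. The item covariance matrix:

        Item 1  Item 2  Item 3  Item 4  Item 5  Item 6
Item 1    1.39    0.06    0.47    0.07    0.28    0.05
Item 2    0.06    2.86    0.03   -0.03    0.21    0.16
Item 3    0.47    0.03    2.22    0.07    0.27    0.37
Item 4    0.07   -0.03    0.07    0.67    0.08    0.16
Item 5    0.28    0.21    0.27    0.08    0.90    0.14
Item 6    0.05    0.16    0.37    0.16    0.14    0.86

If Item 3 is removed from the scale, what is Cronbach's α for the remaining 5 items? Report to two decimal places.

Cronbach's α = 0.33

Remaining items: Item 1, Item 2, Item 4, Item 5, Item 6 (k = 5).
sum of item variances = 1.39 + 2.86 + 0.67 + 0.90 + 0.86 = 6.68
σ²_total = 6.68 + 2 × 1.18 = 9.04
α (item deleted) = (5/4)·(1 − 6.68/9.04) = 0.33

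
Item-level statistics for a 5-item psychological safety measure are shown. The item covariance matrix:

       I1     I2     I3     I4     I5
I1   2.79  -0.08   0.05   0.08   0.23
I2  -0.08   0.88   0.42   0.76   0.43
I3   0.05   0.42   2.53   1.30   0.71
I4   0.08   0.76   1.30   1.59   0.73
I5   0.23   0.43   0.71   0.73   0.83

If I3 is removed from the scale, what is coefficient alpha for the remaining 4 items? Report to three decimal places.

coefficient alpha = 0.552

Remaining items: I1, I2, I4, I5 (k = 4).
Σσ²ᵢ = 2.79 + 0.88 + 1.59 + 0.83 = 6.09
σ²_T = 6.09 + 2 × 2.15 = 10.39
α (item deleted) = (4/3)·(1 − 6.09/10.39) = 0.552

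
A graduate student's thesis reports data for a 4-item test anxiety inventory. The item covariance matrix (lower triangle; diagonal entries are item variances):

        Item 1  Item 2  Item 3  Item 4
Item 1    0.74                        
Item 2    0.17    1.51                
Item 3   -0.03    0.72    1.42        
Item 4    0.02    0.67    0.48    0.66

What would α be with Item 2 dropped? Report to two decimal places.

Remaining items: Item 1, Item 3, Item 4 (k = 3).
ΣVar(i) = 0.74 + 1.42 + 0.66 = 2.82
σ²_T = 2.82 + 2 × 0.47 = 3.76
α (item deleted) = (3/2)·(1 − 2.82/3.76) = 0.38

α = 0.38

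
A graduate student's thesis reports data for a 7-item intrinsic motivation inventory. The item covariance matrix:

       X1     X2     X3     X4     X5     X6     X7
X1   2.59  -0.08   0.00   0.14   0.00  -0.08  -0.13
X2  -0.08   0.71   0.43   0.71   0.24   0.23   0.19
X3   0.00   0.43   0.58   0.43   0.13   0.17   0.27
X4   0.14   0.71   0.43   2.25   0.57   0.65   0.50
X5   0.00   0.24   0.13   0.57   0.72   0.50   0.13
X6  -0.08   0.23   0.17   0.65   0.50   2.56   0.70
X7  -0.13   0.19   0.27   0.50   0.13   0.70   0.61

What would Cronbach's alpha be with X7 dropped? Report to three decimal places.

Remaining items: X1, X2, X3, X4, X5, X6 (k = 6).
sum of item variances = 2.59 + 0.71 + 0.58 + 2.25 + 0.72 + 2.56 = 9.41
total variance = 9.41 + 2 × 4.04 = 17.49
α (item deleted) = (6/5)·(1 − 9.41/17.49) = 0.554

Cronbach's alpha = 0.554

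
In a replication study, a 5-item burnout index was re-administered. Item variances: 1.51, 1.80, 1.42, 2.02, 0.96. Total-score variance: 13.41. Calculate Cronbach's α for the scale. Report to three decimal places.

α = 0.531

ΣVar(i) = 1.51 + 1.80 + 1.42 + 2.02 + 0.96 = 7.71
α = (k/(k−1))·(1 − ΣVar(i)/Var(T)) = (5/4)·(1 − 7.71/13.41) = 0.531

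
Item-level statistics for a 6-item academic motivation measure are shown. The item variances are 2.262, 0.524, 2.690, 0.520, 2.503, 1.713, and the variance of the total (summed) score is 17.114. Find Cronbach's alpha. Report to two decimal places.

Σσᵢ² = 2.262 + 0.524 + 2.690 + 0.520 + 2.503 + 1.713 = 10.212
α = (k/(k−1))·(1 − Σσᵢ²/Var(T)) = (6/5)·(1 − 10.212/17.114) = 0.48

Cronbach's alpha = 0.48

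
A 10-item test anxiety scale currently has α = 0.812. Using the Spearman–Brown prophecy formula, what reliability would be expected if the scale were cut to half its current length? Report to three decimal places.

predicted reliability = 0.684

Length factor m = 1/2
α' = m·α / (1 − (1−m)·α)
   = 1/2 × 0.812 / (1 − (1 − 1/2) × 0.812)
   = 0.4060 / 0.5940 = 0.684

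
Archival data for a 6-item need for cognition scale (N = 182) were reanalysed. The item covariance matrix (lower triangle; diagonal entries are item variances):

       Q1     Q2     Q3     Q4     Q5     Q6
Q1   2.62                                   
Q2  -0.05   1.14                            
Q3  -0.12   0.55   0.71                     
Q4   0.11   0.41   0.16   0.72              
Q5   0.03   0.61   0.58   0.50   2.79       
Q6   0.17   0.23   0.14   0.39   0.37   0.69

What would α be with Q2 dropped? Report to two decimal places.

Remaining items: Q1, Q3, Q4, Q5, Q6 (k = 5).
Σσ²ᵢ = 2.62 + 0.71 + 0.72 + 2.79 + 0.69 = 7.53
Var(T) = 7.53 + 2 × 2.33 = 12.19
α (item deleted) = (5/4)·(1 − 7.53/12.19) = 0.48

α = 0.48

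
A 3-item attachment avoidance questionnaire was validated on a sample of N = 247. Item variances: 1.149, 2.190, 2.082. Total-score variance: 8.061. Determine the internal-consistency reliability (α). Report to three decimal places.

Σσᵢ² = 1.149 + 2.190 + 2.082 = 5.421
α = (k/(k−1))·(1 − Σσᵢ²/total variance) = (3/2)·(1 − 5.421/8.061) = 0.491

α = 0.491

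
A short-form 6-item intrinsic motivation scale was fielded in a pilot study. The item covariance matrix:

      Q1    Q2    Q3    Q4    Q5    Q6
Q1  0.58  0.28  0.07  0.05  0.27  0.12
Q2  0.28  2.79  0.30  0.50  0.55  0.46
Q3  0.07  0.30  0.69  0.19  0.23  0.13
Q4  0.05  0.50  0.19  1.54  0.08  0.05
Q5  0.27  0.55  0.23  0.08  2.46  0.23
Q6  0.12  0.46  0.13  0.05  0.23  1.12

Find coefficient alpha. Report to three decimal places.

Σσ²ᵢ = 0.58 + 2.79 + 0.69 + 1.54 + 2.46 + 1.12 = 9.18
Sum of the distinct covariances = 3.51
σ²_total = 9.18 + 2 × 3.51 = 16.20
α = (k/(k−1))·(1 − Σσ²ᵢ/σ²_total) = (6/5)·(1 − 9.18/16.20) = 0.520

α = 0.520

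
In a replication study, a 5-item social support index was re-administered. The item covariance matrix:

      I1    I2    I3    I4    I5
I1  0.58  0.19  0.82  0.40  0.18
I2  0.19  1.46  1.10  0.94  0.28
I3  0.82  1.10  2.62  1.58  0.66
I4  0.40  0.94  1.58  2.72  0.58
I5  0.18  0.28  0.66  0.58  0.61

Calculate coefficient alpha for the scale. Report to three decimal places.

Σσ²ᵢ = 0.58 + 1.46 + 2.62 + 2.72 + 0.61 = 7.99
Σ_{i<j} σ_ij = 6.73
Var(T) = 7.99 + 2 × 6.73 = 21.45
α = (k/(k−1))·(1 − Σσ²ᵢ/Var(T)) = (5/4)·(1 − 7.99/21.45) = 0.784

coefficient alpha = 0.784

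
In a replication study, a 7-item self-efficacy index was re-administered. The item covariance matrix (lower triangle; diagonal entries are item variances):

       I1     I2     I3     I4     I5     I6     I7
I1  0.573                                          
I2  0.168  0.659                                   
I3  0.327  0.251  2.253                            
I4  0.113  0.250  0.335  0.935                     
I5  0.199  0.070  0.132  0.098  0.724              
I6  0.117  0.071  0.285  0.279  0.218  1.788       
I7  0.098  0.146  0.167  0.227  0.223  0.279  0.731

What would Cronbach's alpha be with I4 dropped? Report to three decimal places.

Cronbach's alpha = 0.540

Remaining items: I1, I2, I3, I5, I6, I7 (k = 6).
sum of item variances = 0.573 + 0.659 + 2.253 + 0.724 + 1.788 + 0.731 = 6.728
Var(T) = 6.728 + 2 × 2.751 = 12.230
α (item deleted) = (6/5)·(1 − 6.728/12.230) = 0.540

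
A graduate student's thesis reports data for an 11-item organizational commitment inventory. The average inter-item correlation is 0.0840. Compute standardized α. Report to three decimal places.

Standardized α = k·r̄ / (1 + (k−1)·r̄) = 11 × 0.0840 / (1 + 10 × 0.0840)
  = 0.9240 / 1.8400 = 0.502

standardized α = 0.502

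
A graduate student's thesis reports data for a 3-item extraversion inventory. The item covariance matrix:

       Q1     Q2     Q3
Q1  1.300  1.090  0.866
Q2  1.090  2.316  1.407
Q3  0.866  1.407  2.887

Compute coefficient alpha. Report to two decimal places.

α = 0.76

Σσᵢ² = 1.300 + 2.316 + 2.887 = 6.503
Sum of the distinct covariances = 3.363
Var(T) = 6.503 + 2 × 3.363 = 13.229
α = (k/(k−1))·(1 − Σσᵢ²/Var(T)) = (3/2)·(1 − 6.503/13.229) = 0.76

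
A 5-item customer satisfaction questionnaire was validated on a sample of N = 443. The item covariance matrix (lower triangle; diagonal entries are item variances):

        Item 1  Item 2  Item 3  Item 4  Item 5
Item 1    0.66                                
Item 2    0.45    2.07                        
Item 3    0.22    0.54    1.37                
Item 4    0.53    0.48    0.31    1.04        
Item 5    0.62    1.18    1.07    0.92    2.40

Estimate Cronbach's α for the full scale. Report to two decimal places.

Σσᵢ² = 0.66 + 2.07 + 1.37 + 1.04 + 2.40 = 7.54
Σ_{i<j} σ_ij = 6.32
Var(T) = 7.54 + 2 × 6.32 = 20.18
α = (k/(k−1))·(1 − Σσᵢ²/Var(T)) = (5/4)·(1 − 7.54/20.18) = 0.78

Cronbach's α = 0.78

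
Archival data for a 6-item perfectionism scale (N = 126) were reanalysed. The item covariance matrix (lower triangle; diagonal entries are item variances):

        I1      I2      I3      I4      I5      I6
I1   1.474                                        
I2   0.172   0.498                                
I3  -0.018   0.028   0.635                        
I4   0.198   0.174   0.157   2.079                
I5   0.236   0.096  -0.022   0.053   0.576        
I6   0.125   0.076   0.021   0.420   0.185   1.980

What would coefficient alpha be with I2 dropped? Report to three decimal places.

α = 0.358

Remaining items: I1, I3, I4, I5, I6 (k = 5).
Σσ²ᵢ = 1.474 + 0.635 + 2.079 + 0.576 + 1.980 = 6.744
Var(T) = 6.744 + 2 × 1.355 = 9.454
α (item deleted) = (5/4)·(1 − 6.744/9.454) = 0.358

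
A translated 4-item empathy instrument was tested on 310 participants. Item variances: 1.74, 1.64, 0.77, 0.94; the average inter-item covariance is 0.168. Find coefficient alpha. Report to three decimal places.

α = 0.378

ΣVar(i) = 1.74 + 1.64 + 0.77 + 0.94 = 5.09
Sum of the 6 distinct covariances = 6 × 0.168 = 1.008
σ²_T = ΣVar(i) + 2·Σcov = 5.09 + 2 × 1.008 = 7.106
α = (4/3)·(1 − 5.09/7.106) = 0.378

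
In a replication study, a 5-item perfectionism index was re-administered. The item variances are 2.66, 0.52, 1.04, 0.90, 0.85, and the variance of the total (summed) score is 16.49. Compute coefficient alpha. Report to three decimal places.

coefficient alpha = 0.797

ΣVar(i) = 2.66 + 0.52 + 1.04 + 0.90 + 0.85 = 5.97
α = (k/(k−1))·(1 − ΣVar(i)/σ²_T) = (5/4)·(1 − 5.97/16.49) = 0.797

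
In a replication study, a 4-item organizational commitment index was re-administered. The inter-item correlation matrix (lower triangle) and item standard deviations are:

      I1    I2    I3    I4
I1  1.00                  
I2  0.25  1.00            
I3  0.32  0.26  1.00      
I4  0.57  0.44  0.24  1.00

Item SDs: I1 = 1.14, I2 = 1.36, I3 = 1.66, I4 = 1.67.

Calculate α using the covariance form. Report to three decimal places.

Σσ²ᵢ = 1.14² + 1.36² + 1.66² + 1.67² = 8.6937
Covariances σ_ij = r_ij · s_i · s_j:
  σ(I1,I2) = 0.25 × 1.14 × 1.36 = 0.3876
  σ(I1,I3) = 0.32 × 1.14 × 1.66 = 0.6056
  σ(I1,I4) = 0.57 × 1.14 × 1.67 = 1.0852
  σ(I2,I3) = 0.26 × 1.36 × 1.66 = 0.5870
  σ(I2,I4) = 0.44 × 1.36 × 1.67 = 0.9993
  σ(I3,I4) = 0.24 × 1.66 × 1.67 = 0.6653
σ²_T = Σσ²ᵢ + 2·Σσ_ij = 8.6937 + 2 × 4.3300 = 17.3537
α = (4/3)·(1 − 8.6937/17.3537) = 0.665

α = 0.665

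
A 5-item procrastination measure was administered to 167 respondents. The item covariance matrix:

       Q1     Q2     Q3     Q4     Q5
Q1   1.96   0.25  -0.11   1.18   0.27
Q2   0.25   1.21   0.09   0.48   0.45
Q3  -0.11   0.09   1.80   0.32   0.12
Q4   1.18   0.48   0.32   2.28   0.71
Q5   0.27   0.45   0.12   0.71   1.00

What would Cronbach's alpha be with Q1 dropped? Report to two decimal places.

Remaining items: Q2, Q3, Q4, Q5 (k = 4).
Σσ²ᵢ = 1.21 + 1.80 + 2.28 + 1.00 = 6.29
σ²_total = 6.29 + 2 × 2.17 = 10.63
α (item deleted) = (4/3)·(1 − 6.29/10.63) = 0.54

α = 0.54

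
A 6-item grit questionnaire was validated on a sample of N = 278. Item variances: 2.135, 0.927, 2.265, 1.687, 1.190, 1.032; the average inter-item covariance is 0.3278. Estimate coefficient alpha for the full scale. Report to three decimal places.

Σσ²ᵢ = 2.135 + 0.927 + 2.265 + 1.687 + 1.190 + 1.032 = 9.236
Sum of the 15 distinct covariances = 15 × 0.3278 = 4.9170
Var(T) = Σσ²ᵢ + 2·Σcov = 9.236 + 2 × 4.9170 = 19.0700
α = (6/5)·(1 − 9.236/19.0700) = 0.619

coefficient alpha = 0.619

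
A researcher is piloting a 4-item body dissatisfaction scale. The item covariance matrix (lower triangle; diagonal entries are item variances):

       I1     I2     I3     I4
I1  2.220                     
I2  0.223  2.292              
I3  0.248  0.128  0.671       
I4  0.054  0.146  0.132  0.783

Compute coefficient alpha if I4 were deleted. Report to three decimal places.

α = 0.282

Remaining items: I1, I2, I3 (k = 3).
sum of item variances = 2.220 + 2.292 + 0.671 = 5.183
Var(T) = 5.183 + 2 × 0.599 = 6.381
α (item deleted) = (3/2)·(1 − 5.183/6.381) = 0.282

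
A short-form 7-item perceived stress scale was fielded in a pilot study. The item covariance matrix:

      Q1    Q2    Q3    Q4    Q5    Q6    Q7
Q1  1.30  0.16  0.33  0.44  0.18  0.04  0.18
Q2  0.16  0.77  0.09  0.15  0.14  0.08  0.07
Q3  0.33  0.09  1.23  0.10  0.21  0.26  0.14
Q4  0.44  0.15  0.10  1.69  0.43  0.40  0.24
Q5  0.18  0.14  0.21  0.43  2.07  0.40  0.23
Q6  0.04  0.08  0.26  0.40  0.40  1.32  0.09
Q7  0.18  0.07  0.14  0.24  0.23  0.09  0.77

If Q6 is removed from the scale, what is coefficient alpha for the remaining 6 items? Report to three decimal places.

α = 0.529

Remaining items: Q1, Q2, Q3, Q4, Q5, Q7 (k = 6).
sum of item variances = 1.30 + 0.77 + 1.23 + 1.69 + 2.07 + 0.77 = 7.83
Var(T) = 7.83 + 2 × 3.09 = 14.01
α (item deleted) = (6/5)·(1 − 7.83/14.01) = 0.529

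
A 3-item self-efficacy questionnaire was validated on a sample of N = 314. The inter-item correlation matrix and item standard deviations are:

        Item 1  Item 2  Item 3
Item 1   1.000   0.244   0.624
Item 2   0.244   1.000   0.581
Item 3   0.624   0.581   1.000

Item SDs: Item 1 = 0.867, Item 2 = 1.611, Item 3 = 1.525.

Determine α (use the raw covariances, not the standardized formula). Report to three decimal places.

α = 0.716

Σσ²ᵢ = 0.867² + 1.611² + 1.525² = 5.6726
Covariances σ_ij = r_ij · s_i · s_j:
  σ(Item 1,Item 2) = 0.244 × 0.867 × 1.611 = 0.3408
  σ(Item 1,Item 3) = 0.624 × 0.867 × 1.525 = 0.8250
  σ(Item 2,Item 3) = 0.581 × 1.611 × 1.525 = 1.4274
σ²_T = Σσ²ᵢ + 2·Σσ_ij = 5.6726 + 2 × 2.5932 = 10.8590
α = (3/2)·(1 − 5.6726/10.8590) = 0.716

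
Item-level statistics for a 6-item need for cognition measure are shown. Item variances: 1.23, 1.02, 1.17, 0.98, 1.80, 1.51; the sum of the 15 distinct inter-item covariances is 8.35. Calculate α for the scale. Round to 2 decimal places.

α = 0.82

ΣVar(i) = 1.23 + 1.02 + 1.17 + 0.98 + 1.80 + 1.51 = 7.71
Sum of distinct covariances = 8.35
Var(T) = ΣVar(i) + 2·Σcov = 7.71 + 2 × 8.35 = 24.41
α = (6/5)·(1 − 7.71/24.41) = 0.82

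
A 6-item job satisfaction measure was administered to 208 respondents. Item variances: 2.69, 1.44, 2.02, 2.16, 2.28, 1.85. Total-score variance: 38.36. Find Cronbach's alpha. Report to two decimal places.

α = 0.81

ΣVar(i) = 2.69 + 1.44 + 2.02 + 2.16 + 2.28 + 1.85 = 12.44
α = (k/(k−1))·(1 − ΣVar(i)/σ²_T) = (6/5)·(1 − 12.44/38.36) = 0.81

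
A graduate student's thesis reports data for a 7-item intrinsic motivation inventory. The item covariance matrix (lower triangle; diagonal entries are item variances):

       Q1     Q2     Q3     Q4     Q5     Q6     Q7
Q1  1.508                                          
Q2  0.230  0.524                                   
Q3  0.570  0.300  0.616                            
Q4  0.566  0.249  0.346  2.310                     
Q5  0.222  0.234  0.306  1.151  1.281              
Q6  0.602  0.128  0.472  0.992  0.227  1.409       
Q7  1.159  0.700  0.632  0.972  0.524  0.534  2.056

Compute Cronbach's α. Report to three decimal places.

Σσ²ᵢ = 1.508 + 0.524 + 0.616 + 2.310 + 1.281 + 1.409 + 2.056 = 9.704
Sum of the distinct covariances = 11.116
σ²_T = 9.704 + 2 × 11.116 = 31.936
α = (k/(k−1))·(1 − Σσ²ᵢ/σ²_T) = (7/6)·(1 − 9.704/31.936) = 0.812

α = 0.812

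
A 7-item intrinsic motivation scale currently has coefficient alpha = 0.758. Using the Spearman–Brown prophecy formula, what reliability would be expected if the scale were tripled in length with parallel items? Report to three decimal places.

Length factor m = 3
α' = m·α / (1 + (m−1)·α)
   = 3 × 0.758 / (1 + (3 − 1) × 0.758)
   = 2.2740 / 2.5160 = 0.904

predicted reliability = 0.904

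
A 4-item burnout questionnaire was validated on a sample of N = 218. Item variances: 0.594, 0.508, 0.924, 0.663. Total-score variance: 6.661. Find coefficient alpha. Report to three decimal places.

Σσᵢ² = 0.594 + 0.508 + 0.924 + 0.663 = 2.689
α = (k/(k−1))·(1 − Σσᵢ²/total variance) = (4/3)·(1 − 2.689/6.661) = 0.795

coefficient alpha = 0.795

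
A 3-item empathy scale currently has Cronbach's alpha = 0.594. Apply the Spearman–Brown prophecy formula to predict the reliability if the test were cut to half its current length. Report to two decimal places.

Length factor m = 1/2
α' = m·α / (1 − (1−m)·α)
   = 1/2 × 0.594 / (1 − (1 − 1/2) × 0.594)
   = 0.2970 / 0.7030 = 0.42

predicted reliability = 0.42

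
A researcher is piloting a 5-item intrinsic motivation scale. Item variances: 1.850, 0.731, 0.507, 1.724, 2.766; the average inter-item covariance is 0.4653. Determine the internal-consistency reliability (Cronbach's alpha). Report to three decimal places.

α = 0.689

Σσᵢ² = 1.850 + 0.731 + 0.507 + 1.724 + 2.766 = 7.578
Sum of the 10 distinct covariances = 10 × 0.4653 = 4.6530
Var(T) = Σσᵢ² + 2·Σcov = 7.578 + 2 × 4.6530 = 16.8840
α = (5/4)·(1 − 7.578/16.8840) = 0.689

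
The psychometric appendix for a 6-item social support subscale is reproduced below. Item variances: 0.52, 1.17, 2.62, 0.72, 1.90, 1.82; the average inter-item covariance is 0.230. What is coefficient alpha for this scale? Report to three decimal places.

Σσᵢ² = 0.52 + 1.17 + 2.62 + 0.72 + 1.90 + 1.82 = 8.75
Sum of the 15 distinct covariances = 15 × 0.230 = 3.450
σ²_total = Σσᵢ² + 2·Σcov = 8.75 + 2 × 3.450 = 15.650
α = (6/5)·(1 − 8.75/15.650) = 0.529

coefficient alpha = 0.529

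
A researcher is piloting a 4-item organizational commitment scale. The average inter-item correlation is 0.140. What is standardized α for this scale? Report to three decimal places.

Standardized α = k·r̄ / (1 + (k−1)·r̄) = 4 × 0.140 / (1 + 3 × 0.140)
  = 0.5600 / 1.4200 = 0.394

α = 0.394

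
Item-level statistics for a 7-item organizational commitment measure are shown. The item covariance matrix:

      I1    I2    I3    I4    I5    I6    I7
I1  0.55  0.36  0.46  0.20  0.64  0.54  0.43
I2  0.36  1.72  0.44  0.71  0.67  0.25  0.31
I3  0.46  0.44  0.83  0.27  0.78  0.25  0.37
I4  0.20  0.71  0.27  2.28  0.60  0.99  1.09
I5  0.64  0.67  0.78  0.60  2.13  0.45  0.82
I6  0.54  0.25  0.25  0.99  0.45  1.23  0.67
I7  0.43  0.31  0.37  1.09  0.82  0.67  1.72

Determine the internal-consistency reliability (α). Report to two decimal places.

Σσ²ᵢ = 0.55 + 1.72 + 0.83 + 2.28 + 2.13 + 1.23 + 1.72 = 10.46
Σ_{i<j} σ_ij = 11.30
total variance = 10.46 + 2 × 11.30 = 33.06
α = (k/(k−1))·(1 − Σσ²ᵢ/total variance) = (7/6)·(1 − 10.46/33.06) = 0.80

α = 0.80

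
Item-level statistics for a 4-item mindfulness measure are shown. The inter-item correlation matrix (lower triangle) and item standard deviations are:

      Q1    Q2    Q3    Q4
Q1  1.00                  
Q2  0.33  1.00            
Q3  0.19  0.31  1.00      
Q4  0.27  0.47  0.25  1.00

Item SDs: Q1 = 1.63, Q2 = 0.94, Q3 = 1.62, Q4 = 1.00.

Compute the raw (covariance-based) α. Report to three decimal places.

Σσ²ᵢ = 1.63² + 0.94² + 1.62² + 1.00² = 7.1649
Covariances σ_ij = r_ij · s_i · s_j:
  σ(Q1,Q2) = 0.33 × 1.63 × 0.94 = 0.5056
  σ(Q1,Q3) = 0.19 × 1.63 × 1.62 = 0.5017
  σ(Q1,Q4) = 0.27 × 1.63 × 1.00 = 0.4401
  σ(Q2,Q3) = 0.31 × 0.94 × 1.62 = 0.4721
  σ(Q2,Q4) = 0.47 × 0.94 × 1.00 = 0.4418
  σ(Q3,Q4) = 0.25 × 1.62 × 1.00 = 0.4050
σ²_T = Σσ²ᵢ + 2·Σσ_ij = 7.1649 + 2 × 2.7663 = 12.6975
α = (4/3)·(1 − 7.1649/12.6975) = 0.581

α = 0.581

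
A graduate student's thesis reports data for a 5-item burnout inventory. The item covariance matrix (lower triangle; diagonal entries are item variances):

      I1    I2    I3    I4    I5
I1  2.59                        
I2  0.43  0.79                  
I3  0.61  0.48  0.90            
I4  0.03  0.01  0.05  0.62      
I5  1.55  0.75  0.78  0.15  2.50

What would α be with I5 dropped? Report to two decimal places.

Remaining items: I1, I2, I3, I4 (k = 4).
sum of item variances = 2.59 + 0.79 + 0.90 + 0.62 = 4.90
total variance = 4.90 + 2 × 1.61 = 8.12
α (item deleted) = (4/3)·(1 − 4.90/8.12) = 0.53

α = 0.53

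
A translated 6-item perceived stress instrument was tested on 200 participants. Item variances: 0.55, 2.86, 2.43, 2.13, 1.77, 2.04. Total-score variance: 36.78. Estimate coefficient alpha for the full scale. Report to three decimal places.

coefficient alpha = 0.816

Σσᵢ² = 0.55 + 2.86 + 2.43 + 2.13 + 1.77 + 2.04 = 11.78
α = (k/(k−1))·(1 − Σσᵢ²/σ²_T) = (6/5)·(1 − 11.78/36.78) = 0.816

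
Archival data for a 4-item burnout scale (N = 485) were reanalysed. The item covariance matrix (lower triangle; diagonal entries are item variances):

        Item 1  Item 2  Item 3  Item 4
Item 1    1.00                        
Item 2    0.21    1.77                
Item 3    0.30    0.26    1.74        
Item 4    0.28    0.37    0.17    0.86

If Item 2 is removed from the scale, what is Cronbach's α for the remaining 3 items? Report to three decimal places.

Remaining items: Item 1, Item 3, Item 4 (k = 3).
Σσ²ᵢ = 1.00 + 1.74 + 0.86 = 3.60
σ²_total = 3.60 + 2 × 0.75 = 5.10
α (item deleted) = (3/2)·(1 − 3.60/5.10) = 0.441

Cronbach's α = 0.441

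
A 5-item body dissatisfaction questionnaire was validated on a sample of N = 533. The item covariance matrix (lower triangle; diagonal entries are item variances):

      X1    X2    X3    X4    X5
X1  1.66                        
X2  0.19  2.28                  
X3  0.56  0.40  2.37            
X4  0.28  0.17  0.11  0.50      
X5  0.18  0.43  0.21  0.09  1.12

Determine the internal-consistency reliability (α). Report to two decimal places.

ΣVar(i) = 1.66 + 2.28 + 2.37 + 0.50 + 1.12 = 7.93
Sum of off-diagonal covariances = 2.62
σ²_T = 7.93 + 2 × 2.62 = 13.17
α = (k/(k−1))·(1 − ΣVar(i)/σ²_T) = (5/4)·(1 − 7.93/13.17) = 0.50

α = 0.50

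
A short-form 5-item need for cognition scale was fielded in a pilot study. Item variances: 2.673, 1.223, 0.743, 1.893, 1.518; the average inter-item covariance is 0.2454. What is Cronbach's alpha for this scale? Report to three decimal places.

sum of item variances = 2.673 + 1.223 + 0.743 + 1.893 + 1.518 = 8.050
Sum of the 10 distinct covariances = 10 × 0.2454 = 2.4540
total variance = sum of item variances + 2·Σcov = 8.050 + 2 × 2.4540 = 12.9580
α = (5/4)·(1 − 8.050/12.9580) = 0.473

Cronbach's alpha = 0.473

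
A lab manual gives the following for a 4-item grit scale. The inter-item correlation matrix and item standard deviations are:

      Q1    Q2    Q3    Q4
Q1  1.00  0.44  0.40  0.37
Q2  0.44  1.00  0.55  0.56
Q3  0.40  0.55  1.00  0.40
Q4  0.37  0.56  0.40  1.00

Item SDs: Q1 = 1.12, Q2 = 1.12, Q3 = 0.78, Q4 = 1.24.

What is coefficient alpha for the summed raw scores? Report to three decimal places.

coefficient alpha = 0.757

Σσ²ᵢ = 1.12² + 1.12² + 0.78² + 1.24² = 4.6548
Covariances σ_ij = r_ij · s_i · s_j:
  σ(Q1,Q2) = 0.44 × 1.12 × 1.12 = 0.5519
  σ(Q1,Q3) = 0.40 × 1.12 × 0.78 = 0.3494
  σ(Q1,Q4) = 0.37 × 1.12 × 1.24 = 0.5139
  σ(Q2,Q3) = 0.55 × 1.12 × 0.78 = 0.4805
  σ(Q2,Q4) = 0.56 × 1.12 × 1.24 = 0.7777
  σ(Q3,Q4) = 0.40 × 0.78 × 1.24 = 0.3869
σ²_T = Σσ²ᵢ + 2·Σσ_ij = 4.6548 + 2 × 3.0603 = 10.7754
α = (4/3)·(1 − 4.6548/10.7754) = 0.757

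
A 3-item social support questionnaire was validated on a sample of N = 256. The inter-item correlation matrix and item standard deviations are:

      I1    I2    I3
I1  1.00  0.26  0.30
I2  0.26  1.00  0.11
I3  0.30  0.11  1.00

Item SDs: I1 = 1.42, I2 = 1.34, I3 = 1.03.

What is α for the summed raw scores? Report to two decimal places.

α = 0.46

Σσ²ᵢ = 1.42² + 1.34² + 1.03² = 4.8729
Covariances σ_ij = r_ij · s_i · s_j:
  σ(I1,I2) = 0.26 × 1.42 × 1.34 = 0.4947
  σ(I1,I3) = 0.30 × 1.42 × 1.03 = 0.4388
  σ(I2,I3) = 0.11 × 1.34 × 1.03 = 0.1518
σ²_T = Σσ²ᵢ + 2·Σσ_ij = 4.8729 + 2 × 1.0853 = 7.0435
α = (3/2)·(1 − 4.8729/7.0435) = 0.46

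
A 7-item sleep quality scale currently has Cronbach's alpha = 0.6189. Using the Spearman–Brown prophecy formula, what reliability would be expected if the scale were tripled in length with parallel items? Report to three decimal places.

predicted reliability = 0.830

Length factor m = 3
α' = m·α / (1 + (m−1)·α)
   = 3 × 0.6189 / (1 + (3 − 1) × 0.6189)
   = 1.8567 / 2.2378 = 0.830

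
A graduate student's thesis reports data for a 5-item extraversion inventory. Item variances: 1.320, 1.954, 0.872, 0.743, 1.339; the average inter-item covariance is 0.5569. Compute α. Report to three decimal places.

α = 0.802

ΣVar(i) = 1.320 + 1.954 + 0.872 + 0.743 + 1.339 = 6.228
Sum of the 10 distinct covariances = 10 × 0.5569 = 5.5690
σ²_total = ΣVar(i) + 2·Σcov = 6.228 + 2 × 5.5690 = 17.3660
α = (5/4)·(1 − 6.228/17.3660) = 0.802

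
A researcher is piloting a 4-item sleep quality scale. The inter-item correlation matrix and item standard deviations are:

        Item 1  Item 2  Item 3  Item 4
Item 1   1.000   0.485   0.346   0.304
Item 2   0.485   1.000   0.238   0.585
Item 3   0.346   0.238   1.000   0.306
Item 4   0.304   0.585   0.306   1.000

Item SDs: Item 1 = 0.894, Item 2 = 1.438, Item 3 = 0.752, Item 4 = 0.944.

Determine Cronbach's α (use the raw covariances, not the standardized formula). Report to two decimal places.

Cronbach's α = 0.70

Σσ²ᵢ = 0.894² + 1.438² + 0.752² + 0.944² = 4.3237
Covariances σ_ij = r_ij · s_i · s_j:
  σ(Item 1,Item 2) = 0.485 × 0.894 × 1.438 = 0.6235
  σ(Item 1,Item 3) = 0.346 × 0.894 × 0.752 = 0.2326
  σ(Item 1,Item 4) = 0.304 × 0.894 × 0.944 = 0.2566
  σ(Item 2,Item 3) = 0.238 × 1.438 × 0.752 = 0.2574
  σ(Item 2,Item 4) = 0.585 × 1.438 × 0.944 = 0.7941
  σ(Item 3,Item 4) = 0.306 × 0.752 × 0.944 = 0.2172
σ²_T = Σσ²ᵢ + 2·Σσ_ij = 4.3237 + 2 × 2.3814 = 9.0865
α = (4/3)·(1 − 4.3237/9.0865) = 0.70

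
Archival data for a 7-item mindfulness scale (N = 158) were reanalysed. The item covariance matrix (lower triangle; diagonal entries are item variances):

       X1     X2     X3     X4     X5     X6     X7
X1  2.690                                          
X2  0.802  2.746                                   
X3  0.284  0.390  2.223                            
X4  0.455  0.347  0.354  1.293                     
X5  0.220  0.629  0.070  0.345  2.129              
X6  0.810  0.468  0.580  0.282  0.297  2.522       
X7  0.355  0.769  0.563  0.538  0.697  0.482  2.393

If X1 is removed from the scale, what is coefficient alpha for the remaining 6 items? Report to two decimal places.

coefficient alpha = 0.61

Remaining items: X2, X3, X4, X5, X6, X7 (k = 6).
Σσ²ᵢ = 2.746 + 2.223 + 1.293 + 2.129 + 2.522 + 2.393 = 13.306
Var(T) = 13.306 + 2 × 6.811 = 26.928
α (item deleted) = (6/5)·(1 − 13.306/26.928) = 0.61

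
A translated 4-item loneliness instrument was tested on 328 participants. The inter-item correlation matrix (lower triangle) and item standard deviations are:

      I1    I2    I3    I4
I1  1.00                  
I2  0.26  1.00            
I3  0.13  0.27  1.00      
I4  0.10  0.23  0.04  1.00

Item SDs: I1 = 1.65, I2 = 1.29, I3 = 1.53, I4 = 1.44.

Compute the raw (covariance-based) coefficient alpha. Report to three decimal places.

coefficient alpha = 0.440

Σσ²ᵢ = 1.65² + 1.29² + 1.53² + 1.44² = 8.8011
Covariances σ_ij = r_ij · s_i · s_j:
  σ(I1,I2) = 0.26 × 1.65 × 1.29 = 0.5534
  σ(I1,I3) = 0.13 × 1.65 × 1.53 = 0.3282
  σ(I1,I4) = 0.10 × 1.65 × 1.44 = 0.2376
  σ(I2,I3) = 0.27 × 1.29 × 1.53 = 0.5329
  σ(I2,I4) = 0.23 × 1.29 × 1.44 = 0.4272
  σ(I3,I4) = 0.04 × 1.53 × 1.44 = 0.0881
σ²_T = Σσ²ᵢ + 2·Σσ_ij = 8.8011 + 2 × 2.1674 = 13.1359
α = (4/3)·(1 − 8.8011/13.1359) = 0.440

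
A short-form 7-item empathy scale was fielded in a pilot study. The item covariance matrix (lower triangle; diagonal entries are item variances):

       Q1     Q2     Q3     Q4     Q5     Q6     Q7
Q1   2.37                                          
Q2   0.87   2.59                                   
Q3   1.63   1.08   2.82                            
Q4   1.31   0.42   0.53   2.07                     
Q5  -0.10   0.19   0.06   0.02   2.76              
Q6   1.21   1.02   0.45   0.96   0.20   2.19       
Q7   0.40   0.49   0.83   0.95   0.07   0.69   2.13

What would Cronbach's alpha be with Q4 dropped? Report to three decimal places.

Remaining items: Q1, Q2, Q3, Q5, Q6, Q7 (k = 6).
ΣVar(i) = 2.37 + 2.59 + 2.82 + 2.76 + 2.19 + 2.13 = 14.86
σ²_T = 14.86 + 2 × 9.09 = 33.04
α (item deleted) = (6/5)·(1 − 14.86/33.04) = 0.660

Cronbach's alpha = 0.660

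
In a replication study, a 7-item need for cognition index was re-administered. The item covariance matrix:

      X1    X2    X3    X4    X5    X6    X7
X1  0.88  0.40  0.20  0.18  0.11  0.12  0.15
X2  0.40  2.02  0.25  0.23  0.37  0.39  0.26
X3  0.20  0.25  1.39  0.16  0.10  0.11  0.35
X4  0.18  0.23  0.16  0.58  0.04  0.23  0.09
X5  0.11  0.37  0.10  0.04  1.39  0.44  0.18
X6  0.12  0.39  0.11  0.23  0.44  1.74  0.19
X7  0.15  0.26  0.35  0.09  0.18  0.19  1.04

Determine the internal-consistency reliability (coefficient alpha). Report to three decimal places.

α = 0.585

sum of item variances = 0.88 + 2.02 + 1.39 + 0.58 + 1.39 + 1.74 + 1.04 = 9.04
Sum of the distinct covariances = 4.55
σ²_total = 9.04 + 2 × 4.55 = 18.14
α = (k/(k−1))·(1 − sum of item variances/σ²_total) = (7/6)·(1 − 9.04/18.14) = 0.585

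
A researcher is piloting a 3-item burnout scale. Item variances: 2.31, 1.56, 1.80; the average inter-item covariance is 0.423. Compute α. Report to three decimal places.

Σσ²ᵢ = 2.31 + 1.56 + 1.80 = 5.67
Sum of the 3 distinct covariances = 3 × 0.423 = 1.269
σ²_T = Σσ²ᵢ + 2·Σcov = 5.67 + 2 × 1.269 = 8.208
α = (3/2)·(1 − 5.67/8.208) = 0.464

α = 0.464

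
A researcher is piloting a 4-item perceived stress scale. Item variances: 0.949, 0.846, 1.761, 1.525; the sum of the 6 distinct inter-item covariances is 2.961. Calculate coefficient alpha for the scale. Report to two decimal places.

sum of item variances = 0.949 + 0.846 + 1.761 + 1.525 = 5.081
Sum of distinct covariances = 2.961
Var(T) = sum of item variances + 2·Σcov = 5.081 + 2 × 2.961 = 11.003
α = (4/3)·(1 − 5.081/11.003) = 0.72

coefficient alpha = 0.72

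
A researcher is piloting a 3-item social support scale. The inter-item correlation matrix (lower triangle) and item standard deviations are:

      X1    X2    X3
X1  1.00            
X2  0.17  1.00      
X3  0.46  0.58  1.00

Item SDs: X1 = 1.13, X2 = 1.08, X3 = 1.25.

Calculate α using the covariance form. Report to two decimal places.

Σσ²ᵢ = 1.13² + 1.08² + 1.25² = 4.0058
Covariances σ_ij = r_ij · s_i · s_j:
  σ(X1,X2) = 0.17 × 1.13 × 1.08 = 0.2075
  σ(X1,X3) = 0.46 × 1.13 × 1.25 = 0.6497
  σ(X2,X3) = 0.58 × 1.08 × 1.25 = 0.7830
σ²_T = Σσ²ᵢ + 2·Σσ_ij = 4.0058 + 2 × 1.6402 = 7.2862
α = (3/2)·(1 − 4.0058/7.2862) = 0.68

α = 0.68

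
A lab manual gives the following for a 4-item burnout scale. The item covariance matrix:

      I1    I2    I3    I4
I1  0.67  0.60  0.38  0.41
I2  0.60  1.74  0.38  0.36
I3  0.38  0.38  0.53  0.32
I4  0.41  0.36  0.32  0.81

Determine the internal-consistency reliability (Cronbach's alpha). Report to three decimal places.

sum of item variances = 0.67 + 1.74 + 0.53 + 0.81 = 3.75
Sum of the distinct covariances = 2.45
Var(T) = 3.75 + 2 × 2.45 = 8.65
α = (k/(k−1))·(1 − sum of item variances/Var(T)) = (4/3)·(1 − 3.75/8.65) = 0.755

Cronbach's alpha = 0.755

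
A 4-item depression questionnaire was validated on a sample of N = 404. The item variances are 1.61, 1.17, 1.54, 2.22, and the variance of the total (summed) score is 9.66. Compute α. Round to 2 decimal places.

ΣVar(i) = 1.61 + 1.17 + 1.54 + 2.22 = 6.54
α = (k/(k−1))·(1 − ΣVar(i)/Var(T)) = (4/3)·(1 − 6.54/9.66) = 0.43

α = 0.43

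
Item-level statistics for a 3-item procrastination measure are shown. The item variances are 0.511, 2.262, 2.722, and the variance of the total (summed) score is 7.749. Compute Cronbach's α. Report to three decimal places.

ΣVar(i) = 0.511 + 2.262 + 2.722 = 5.495
α = (k/(k−1))·(1 − ΣVar(i)/σ²_T) = (3/2)·(1 − 5.495/7.749) = 0.436

α = 0.436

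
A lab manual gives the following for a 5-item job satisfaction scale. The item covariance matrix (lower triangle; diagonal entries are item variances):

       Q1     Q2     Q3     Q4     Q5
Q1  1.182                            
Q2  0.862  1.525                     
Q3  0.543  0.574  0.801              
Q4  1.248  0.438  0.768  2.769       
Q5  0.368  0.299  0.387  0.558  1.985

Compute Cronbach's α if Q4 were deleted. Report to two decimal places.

Cronbach's α = 0.70

Remaining items: Q1, Q2, Q3, Q5 (k = 4).
sum of item variances = 1.182 + 1.525 + 0.801 + 1.985 = 5.493
σ²_total = 5.493 + 2 × 3.033 = 11.559
α (item deleted) = (4/3)·(1 − 5.493/11.559) = 0.70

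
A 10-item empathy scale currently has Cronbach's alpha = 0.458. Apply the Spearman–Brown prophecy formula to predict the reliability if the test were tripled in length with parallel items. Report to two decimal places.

Length factor m = 3
α' = m·α / (1 + (m−1)·α)
   = 3 × 0.458 / (1 + (3 − 1) × 0.458)
   = 1.3740 / 1.9160 = 0.72

predicted reliability = 0.72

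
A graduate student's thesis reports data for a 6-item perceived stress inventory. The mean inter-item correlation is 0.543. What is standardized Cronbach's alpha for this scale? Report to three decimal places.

Standardized α = k·r̄ / (1 + (k−1)·r̄) = 6 × 0.543 / (1 + 5 × 0.543)
  = 3.2580 / 3.7150 = 0.877

standardized Cronbach's alpha = 0.877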